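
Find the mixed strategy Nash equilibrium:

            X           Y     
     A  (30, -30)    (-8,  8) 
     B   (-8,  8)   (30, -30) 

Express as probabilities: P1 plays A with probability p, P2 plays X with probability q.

p = 0.5, q = 0.5

Work:
Find probabilities that make opponent indifferent:
P2 chooses q to make P1 indifferent between A and B
P1 chooses p to make P2 indifferent between X and Y
Mixed NE: P1 plays (A: 0.5, B: 0.5), P2 plays (X: 0.5, Y: 0.5)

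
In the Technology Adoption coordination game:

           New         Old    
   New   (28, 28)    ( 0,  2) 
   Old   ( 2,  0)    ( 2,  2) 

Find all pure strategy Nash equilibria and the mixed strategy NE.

Pure NE: (New, New) and (Old, Old); Mixed NE: p = 0.0714, q = 0.0714

Work:
Check pure NE:
(New, New): (28, 28) - no unilateral deviation beneficial
(Old, Old): (2, 2) - no unilateral deviation beneficial
Mixed NE: P1 plays New with p = 0.0714, P2 plays New with q = 0.0714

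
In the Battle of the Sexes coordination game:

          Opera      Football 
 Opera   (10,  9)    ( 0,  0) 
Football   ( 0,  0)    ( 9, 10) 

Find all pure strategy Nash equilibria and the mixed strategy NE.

Pure NE: (Opera, Opera) and (Football, Football); Mixed NE: p = 0.5263, q = 0.4737

Work:
Check pure NE:
(Opera, Opera): (10, 9) - no unilateral deviation beneficial
(Football, Football): (9, 10) - no unilateral deviation beneficial
Mixed NE: P1 plays Opera with p = 0.5263, P2 plays Opera with q = 0.4737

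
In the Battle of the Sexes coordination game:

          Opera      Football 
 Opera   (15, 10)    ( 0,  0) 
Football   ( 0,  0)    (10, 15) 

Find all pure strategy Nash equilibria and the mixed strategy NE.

Pure NE: (Opera, Opera) and (Football, Football); Mixed NE: p = 0.6, q = 0.4

Work:
Check pure NE:
(Opera, Opera): (15, 10) - no unilateral deviation beneficial
(Football, Football): (10, 15) - no unilateral deviation beneficial
Mixed NE: P1 plays Opera with p = 0.6, P2 plays Opera with q = 0.4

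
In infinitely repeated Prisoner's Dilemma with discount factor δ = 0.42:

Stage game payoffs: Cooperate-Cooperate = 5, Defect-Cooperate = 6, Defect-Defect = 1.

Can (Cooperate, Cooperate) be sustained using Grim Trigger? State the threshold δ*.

δ* = 0.2; since δ = 0.42 ≥ 0.2, cooperation can be sustained

Work:
For Grim Trigger:
Cooperate forever: 5/(1-δ)
Defect then punished: 6 + 1·δ/(1-δ)
Need: 5/(1-δ) ≥ 6 + 1·δ/(1-δ)
Solving: δ ≥ (T-R)/(T-P) = (6-5)/(6-1) = 0.2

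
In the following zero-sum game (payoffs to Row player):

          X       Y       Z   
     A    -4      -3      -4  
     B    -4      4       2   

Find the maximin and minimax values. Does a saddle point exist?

Maximin = -4, Minimax = -4, Saddle: True

Work:
Row minimums: [-4, -4] → maximin = -4
Column maximums: [-4, 4, 2] → minimax = -4
Saddle point exists! Game value = -4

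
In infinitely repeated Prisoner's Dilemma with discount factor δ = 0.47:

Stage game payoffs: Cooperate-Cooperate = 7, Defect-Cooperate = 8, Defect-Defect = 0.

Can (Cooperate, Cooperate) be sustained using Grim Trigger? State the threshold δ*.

δ* = 0.125; since δ = 0.47 ≥ 0.125, cooperation can be sustained

Work:
For Grim Trigger:
Cooperate forever: 7/(1-δ)
Defect then punished: 8 + 0·δ/(1-δ)
Need: 7/(1-δ) ≥ 8 + 0·δ/(1-δ)
Solving: δ ≥ (T-R)/(T-P) = (8-7)/(8-0) = 0.125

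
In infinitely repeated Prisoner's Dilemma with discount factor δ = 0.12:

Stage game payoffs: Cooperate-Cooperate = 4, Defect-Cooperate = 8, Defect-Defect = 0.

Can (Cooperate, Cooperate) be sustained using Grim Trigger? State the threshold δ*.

δ* = 0.5; since δ = 0.12 < 0.5, cooperation cannot be sustained

Work:
For Grim Trigger:
Cooperate forever: 4/(1-δ)
Defect then punished: 8 + 0·δ/(1-δ)
Need: 4/(1-δ) ≥ 8 + 0·δ/(1-δ)
Solving: δ ≥ (T-R)/(T-P) = (8-4)/(8-0) = 0.5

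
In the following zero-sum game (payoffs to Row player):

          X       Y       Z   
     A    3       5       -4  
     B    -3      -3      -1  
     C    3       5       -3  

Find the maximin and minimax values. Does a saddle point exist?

Maximin = -3, Minimax = -1, Saddle: False

Work:
Row minimums: [-4, -3, -3] → maximin = -3
Column maximums: [3, 5, -1] → minimax = -1
No saddle point (maximin ≠ minimax). Mixed strategy needed.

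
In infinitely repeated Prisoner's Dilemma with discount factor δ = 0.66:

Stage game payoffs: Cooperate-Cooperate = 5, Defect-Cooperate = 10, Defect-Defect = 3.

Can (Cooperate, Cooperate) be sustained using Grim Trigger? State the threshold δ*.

δ* = 0.7143; since δ = 0.66 < 0.7143, cooperation cannot be sustained

Work:
For Grim Trigger:
Cooperate forever: 5/(1-δ)
Defect then punished: 10 + 3·δ/(1-δ)
Need: 5/(1-δ) ≥ 10 + 3·δ/(1-δ)
Solving: δ ≥ (T-R)/(T-P) = (10-5)/(10-3) = 0.7143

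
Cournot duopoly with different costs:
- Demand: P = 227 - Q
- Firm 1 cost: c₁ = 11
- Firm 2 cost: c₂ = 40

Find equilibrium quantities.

q₁* = 81.67, q₂* = 52.67

Work:
Reaction: q₁ = (227 - 11 - q₂)/2
Reaction: q₂ = (227 - 40 - q₁)/2
Solve simultaneously:
q₁* = (227 - 2×11 + 40)/3 = 81.67
q₂* = (227 - 2×40 + 11)/3 = 52.67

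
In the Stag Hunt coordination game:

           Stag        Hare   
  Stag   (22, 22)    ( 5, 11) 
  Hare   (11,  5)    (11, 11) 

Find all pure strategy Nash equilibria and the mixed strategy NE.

Pure NE: (Stag, Stag) and (Hare, Hare); Mixed NE: p = 0.3529, q = 0.3529

Work:
Check pure NE:
(Stag, Stag): (22, 22) - no unilateral deviation beneficial
(Hare, Hare): (11, 11) - no unilateral deviation beneficial
Mixed NE: P1 plays Stag with p = 0.3529, P2 plays Stag with q = 0.3529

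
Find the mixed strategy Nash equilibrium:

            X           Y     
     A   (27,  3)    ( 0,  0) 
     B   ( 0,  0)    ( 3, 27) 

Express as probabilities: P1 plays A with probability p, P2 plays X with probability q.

p = 0.9, q = 0.1

Work:
Find probabilities that make opponent indifferent:
P2 chooses q to make P1 indifferent between A and B
P1 chooses p to make P2 indifferent between X and Y
Mixed NE: P1 plays (A: 0.9, B: 0.1), P2 plays (X: 0.1, Y: 0.9)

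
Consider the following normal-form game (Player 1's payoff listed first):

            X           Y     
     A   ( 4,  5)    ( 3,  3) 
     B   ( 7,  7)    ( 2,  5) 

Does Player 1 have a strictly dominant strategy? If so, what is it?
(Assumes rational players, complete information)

No strictly dominant strategy exists for Player 1

Work:
A strategy strictly dominates another if it gives a strictly higher payoff against every opponent action. Compare each pair of P1's strategies column-by-column:
  A vs B: [4 vs 7, 3 vs 2] → A does not strictly dominate B (column X: 4 ≤ 7)
  B vs A: [7 vs 4, 2 vs 3] → B does not strictly dominate A (column Y: 2 ≤ 3)
No single strategy strictly dominates all others → no strictly dominant strategy.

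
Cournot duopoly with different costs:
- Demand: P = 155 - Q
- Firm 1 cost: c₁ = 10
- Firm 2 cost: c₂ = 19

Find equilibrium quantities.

q₁* = 51.33, q₂* = 42.33

Work:
Reaction: q₁ = (155 - 10 - q₂)/2
Reaction: q₂ = (155 - 19 - q₁)/2
Solve simultaneously:
q₁* = (155 - 2×10 + 19)/3 = 51.33
q₂* = (155 - 2×19 + 10)/3 = 42.33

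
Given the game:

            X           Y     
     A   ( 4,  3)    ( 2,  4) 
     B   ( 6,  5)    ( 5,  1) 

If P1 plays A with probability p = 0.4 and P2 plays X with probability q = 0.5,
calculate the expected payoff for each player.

E[P1] = 4.5, E[P2] = 3.2

Work:
E[P1] = p·q·π₁(A,X) + p·(1-q)·π₁(A,Y) + (1-p)·q·π₁(B,X) + (1-p)·(1-q)·π₁(B,Y)
= 0.4·0.5·4 + 0.4·0.5·2 + 0.6·0.5·6 + 0.6·0.5·5
= 4.5

E[P2] = 3.2 (similar calculation)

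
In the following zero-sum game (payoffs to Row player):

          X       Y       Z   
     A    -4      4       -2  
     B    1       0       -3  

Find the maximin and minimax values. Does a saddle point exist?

Maximin = -3, Minimax = -2, Saddle: False

Work:
Row minimums: [-4, -3] → maximin = -3
Column maximums: [1, 4, -2] → minimax = -2
No saddle point (maximin ≠ minimax). Mixed strategy needed.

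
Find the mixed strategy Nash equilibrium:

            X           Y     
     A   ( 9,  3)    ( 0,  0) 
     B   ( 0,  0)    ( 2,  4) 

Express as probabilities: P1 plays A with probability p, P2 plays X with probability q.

p = 0.5714, q = 0.1818

Work:
Find probabilities that make opponent indifferent:
P2 chooses q to make P1 indifferent between A and B
P1 chooses p to make P2 indifferent between X and Y
Mixed NE: P1 plays (A: 0.5714, B: 0.4286), P2 plays (X: 0.1818, Y: 0.8182)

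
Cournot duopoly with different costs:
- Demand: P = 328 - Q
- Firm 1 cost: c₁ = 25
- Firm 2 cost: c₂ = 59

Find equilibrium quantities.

q₁* = 112.33, q₂* = 78.33

Work:
Reaction: q₁ = (328 - 25 - q₂)/2
Reaction: q₂ = (328 - 59 - q₁)/2
Solve simultaneously:
q₁* = (328 - 2×25 + 59)/3 = 112.33
q₂* = (328 - 2×59 + 25)/3 = 78.33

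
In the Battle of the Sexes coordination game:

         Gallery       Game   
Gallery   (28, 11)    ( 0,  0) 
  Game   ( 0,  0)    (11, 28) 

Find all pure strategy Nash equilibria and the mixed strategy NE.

Pure NE: (Gallery, Gallery) and (Game, Game); Mixed NE: p = 0.7179, q = 0.2821

Work:
Check pure NE:
(Gallery, Gallery): (28, 11) - no unilateral deviation beneficial
(Game, Game): (11, 28) - no unilateral deviation beneficial
Mixed NE: P1 plays Gallery with p = 0.7179, P2 plays Gallery with q = 0.2821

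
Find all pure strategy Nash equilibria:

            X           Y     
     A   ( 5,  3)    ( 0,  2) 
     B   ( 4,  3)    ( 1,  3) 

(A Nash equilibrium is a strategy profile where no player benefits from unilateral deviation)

Nash equilibrium: (A, X), (B, Y)

Work:
Best responses:
  P1 vs X: payoffs [5, 4] → best response A (payoff 5)
  P1 vs Y: payoffs [0, 1] → best response B (payoff 1)
  P2 vs A: payoffs [3, 2] → best response X (payoff 3)
  P2 vs B: payoffs [3, 3] → best response X/Y (payoff 3)
Mutual best responses: (A,X), (B,Y) → Nash equilibria.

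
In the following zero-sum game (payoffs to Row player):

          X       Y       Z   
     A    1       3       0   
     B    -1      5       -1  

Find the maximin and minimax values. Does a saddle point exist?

Maximin = 0, Minimax = 0, Saddle: True

Work:
Row minimums: [0, -1] → maximin = 0
Column maximums: [1, 5, 0] → minimax = 0
Saddle point exists! Game value = 0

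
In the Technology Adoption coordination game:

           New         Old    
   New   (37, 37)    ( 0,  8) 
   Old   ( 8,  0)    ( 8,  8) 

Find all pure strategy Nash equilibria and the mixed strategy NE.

Pure NE: (New, New) and (Old, Old); Mixed NE: p = 0.2162, q = 0.2162

Work:
Check pure NE:
(New, New): (37, 37) - no unilateral deviation beneficial
(Old, Old): (8, 8) - no unilateral deviation beneficial
Mixed NE: P1 plays New with p = 0.2162, P2 plays New with q = 0.2162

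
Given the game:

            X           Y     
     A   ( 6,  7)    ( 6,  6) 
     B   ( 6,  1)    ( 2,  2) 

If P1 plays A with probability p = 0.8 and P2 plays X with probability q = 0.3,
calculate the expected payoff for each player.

E[P1] = 5.44, E[P2] = 5.38

Work:
E[P1] = p·q·π₁(A,X) + p·(1-q)·π₁(A,Y) + (1-p)·q·π₁(B,X) + (1-p)·(1-q)·π₁(B,Y)
= 0.8·0.3·6 + 0.8·0.7·6 + 0.2·0.3·6 + 0.2·0.7·2
= 5.44

E[P2] = 5.38 (similar calculation)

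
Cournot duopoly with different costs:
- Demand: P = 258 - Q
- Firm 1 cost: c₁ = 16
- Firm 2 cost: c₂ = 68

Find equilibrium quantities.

q₁* = 98.0, q₂* = 46.0

Work:
Reaction: q₁ = (258 - 16 - q₂)/2
Reaction: q₂ = (258 - 68 - q₁)/2
Solve simultaneously:
q₁* = (258 - 2×16 + 68)/3 = 98.0
q₂* = (258 - 2×68 + 16)/3 = 46.0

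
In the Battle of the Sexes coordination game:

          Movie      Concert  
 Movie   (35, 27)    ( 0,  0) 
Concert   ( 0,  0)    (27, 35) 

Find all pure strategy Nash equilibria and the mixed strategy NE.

Pure NE: (Movie, Movie) and (Concert, Concert); Mixed NE: p = 0.5645, q = 0.4355

Work:
Check pure NE:
(Movie, Movie): (35, 27) - no unilateral deviation beneficial
(Concert, Concert): (27, 35) - no unilateral deviation beneficial
Mixed NE: P1 plays Movie with p = 0.5645, P2 plays Movie with q = 0.4355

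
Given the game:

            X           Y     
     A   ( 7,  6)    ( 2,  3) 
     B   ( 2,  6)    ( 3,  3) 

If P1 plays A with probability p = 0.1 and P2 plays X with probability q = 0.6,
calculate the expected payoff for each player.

E[P1] = 2.66, E[P2] = 4.8

Work:
E[P1] = p·q·π₁(A,X) + p·(1-q)·π₁(A,Y) + (1-p)·q·π₁(B,X) + (1-p)·(1-q)·π₁(B,Y)
= 0.1·0.6·7 + 0.1·0.4·2 + 0.9·0.6·2 + 0.9·0.4·3
= 2.66

E[P2] = 4.8 (similar calculation)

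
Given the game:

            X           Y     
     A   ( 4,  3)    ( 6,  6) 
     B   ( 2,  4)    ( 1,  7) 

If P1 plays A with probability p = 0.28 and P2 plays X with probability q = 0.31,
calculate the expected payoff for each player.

E[P1] = 2.4496, E[P2] = 5.79

Work:
E[P1] = p·q·π₁(A,X) + p·(1-q)·π₁(A,Y) + (1-p)·q·π₁(B,X) + (1-p)·(1-q)·π₁(B,Y)
= 0.28·0.31·4 + 0.28·0.69·6 + 0.72·0.31·2 + 0.72·0.69·1
= 2.4496

E[P2] = 5.79 (similar calculation)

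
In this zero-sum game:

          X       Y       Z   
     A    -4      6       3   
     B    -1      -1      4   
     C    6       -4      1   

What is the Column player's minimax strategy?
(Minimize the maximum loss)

Column should play Z, value = 4

Work:
Column player minimizes Row's maximum payoff:
Column X: max payoff to Row = 6
Column Y: max payoff to Row = 6
Column Z: max payoff to Row = 4
Minimum is 4, achieved by column Z.
Minimax strategy: Z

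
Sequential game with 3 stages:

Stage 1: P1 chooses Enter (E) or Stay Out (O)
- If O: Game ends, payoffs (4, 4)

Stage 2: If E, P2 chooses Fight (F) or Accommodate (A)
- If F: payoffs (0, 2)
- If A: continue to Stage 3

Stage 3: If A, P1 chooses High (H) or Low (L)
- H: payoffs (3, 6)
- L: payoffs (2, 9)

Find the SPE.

SPE: (O, A, H); Outcome (4, 4)

Work:
Stage 3: P1 chooses H (3 vs 2)
Stage 2: P2: F->2, A->6 (anticipating H). Choose A
Stage 1: P1: O->4, E->3 (anticipating A, H). Choose O
SPE path: O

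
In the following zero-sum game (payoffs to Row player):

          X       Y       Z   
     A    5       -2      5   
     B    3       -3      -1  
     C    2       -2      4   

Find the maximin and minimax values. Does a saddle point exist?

Maximin = -2, Minimax = -2, Saddle: True

Work:
Row minimums: [-2, -3, -2] → maximin = -2
Column maximums: [5, -2, 5] → minimax = -2
Saddle point exists! Game value = -2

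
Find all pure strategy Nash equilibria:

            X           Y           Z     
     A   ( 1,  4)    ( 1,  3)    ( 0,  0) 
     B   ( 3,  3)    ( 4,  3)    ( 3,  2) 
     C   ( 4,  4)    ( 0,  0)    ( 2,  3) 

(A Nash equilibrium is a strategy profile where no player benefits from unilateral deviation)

Nash equilibrium: (B, Y), (C, X)

Work:
Best responses:
  P1 vs X: payoffs [1, 3, 4] → best response C (payoff 4)
  P1 vs Y: payoffs [1, 4, 0] → best response B (payoff 4)
  P1 vs Z: payoffs [0, 3, 2] → best response B (payoff 3)
  P2 vs A: payoffs [4, 3, 0] → best response X (payoff 4)
  P2 vs B: payoffs [3, 3, 2] → best response X/Y (payoff 3)
  P2 vs C: payoffs [4, 0, 3] → best response X (payoff 4)
Mutual best responses: (B,Y), (C,X) → Nash equilibria.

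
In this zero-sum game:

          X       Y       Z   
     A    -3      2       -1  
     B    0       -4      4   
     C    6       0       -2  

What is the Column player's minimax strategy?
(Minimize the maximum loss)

Column should play Y, value = 2

Work:
Column player minimizes Row's maximum payoff:
Column X: max payoff to Row = 6
Column Y: max payoff to Row = 2
Column Z: max payoff to Row = 4
Minimum is 2, achieved by column Y.
Minimax strategy: Y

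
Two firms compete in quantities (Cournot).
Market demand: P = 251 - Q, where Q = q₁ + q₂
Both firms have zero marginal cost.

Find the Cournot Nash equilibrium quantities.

q₁* = q₂* = 83.67; P* = 83.67

Work:
Profit: π_i = P·q_i = (a - q_i - q_j)·q_i
FOC: ∂π_i/∂q_i = a - 2q_i - q_j = 0
Reaction function: q_i = (251 - q_j)/2
Symmetry: q* = 251/3 = 83.67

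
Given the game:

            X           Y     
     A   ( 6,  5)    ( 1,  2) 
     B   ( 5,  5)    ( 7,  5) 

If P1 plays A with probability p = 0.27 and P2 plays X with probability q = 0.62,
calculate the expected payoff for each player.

E[P1] = 5.3118, E[P2] = 4.6922

Work:
E[P1] = p·q·π₁(A,X) + p·(1-q)·π₁(A,Y) + (1-p)·q·π₁(B,X) + (1-p)·(1-q)·π₁(B,Y)
= 0.27·0.62·6 + 0.27·0.38·1 + 0.73·0.62·5 + 0.73·0.38·7
= 5.3118

E[P2] = 4.6922 (similar calculation)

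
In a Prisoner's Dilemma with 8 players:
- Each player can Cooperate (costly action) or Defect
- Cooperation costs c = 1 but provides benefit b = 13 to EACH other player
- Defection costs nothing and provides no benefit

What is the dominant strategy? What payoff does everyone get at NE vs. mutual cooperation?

Dominant: Defect; NE payoff = 0; Coop payoff = 90

Work:
Defect dominates (saves cost c = 1, benefit to others is external)
NE: All defect → everyone gets 0
If all cooperate: each receives (7)×13 - 1 = 90
Social dilemma: 90 > 0 but NE gives 0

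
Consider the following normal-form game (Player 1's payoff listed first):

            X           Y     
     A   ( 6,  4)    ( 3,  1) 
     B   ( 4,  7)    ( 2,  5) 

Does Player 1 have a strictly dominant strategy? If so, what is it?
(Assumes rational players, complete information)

Yes, Player 1's strictly dominant strategy is A

Work:
A strategy strictly dominates another if it gives a strictly higher payoff against every opponent action. Compare each pair of P1's strategies column-by-column:
  A vs B: [6 vs 4, 3 vs 2] → A strictly dominates B
  B vs A: [4 vs 6, 2 vs 3] → B does not strictly dominate A (column X: 4 ≤ 6)
A strictly dominates every other strategy → strictly dominant.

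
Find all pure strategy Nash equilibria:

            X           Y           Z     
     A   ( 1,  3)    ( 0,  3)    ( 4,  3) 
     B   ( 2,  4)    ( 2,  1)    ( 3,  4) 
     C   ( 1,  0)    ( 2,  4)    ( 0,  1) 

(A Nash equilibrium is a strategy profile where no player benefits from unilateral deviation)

Nash equilibrium: (A, Z), (B, X), (C, Y)

Work:
Best responses:
  P1 vs X: payoffs [1, 2, 1] → best response B (payoff 2)
  P1 vs Y: payoffs [0, 2, 2] → best response B/C (payoff 2)
  P1 vs Z: payoffs [4, 3, 0] → best response A (payoff 4)
  P2 vs A: payoffs [3, 3, 3] → best response X/Y/Z (payoff 3)
  P2 vs B: payoffs [4, 1, 4] → best response X/Z (payoff 4)
  P2 vs C: payoffs [0, 4, 1] → best response Y (payoff 4)
Mutual best responses: (A,Z), (B,X), (C,Y) → Nash equilibria.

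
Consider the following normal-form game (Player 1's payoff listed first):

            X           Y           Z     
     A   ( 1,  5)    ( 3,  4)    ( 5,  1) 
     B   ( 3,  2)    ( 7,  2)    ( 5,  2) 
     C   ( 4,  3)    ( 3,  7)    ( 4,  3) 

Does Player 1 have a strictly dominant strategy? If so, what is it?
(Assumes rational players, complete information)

No strictly dominant strategy exists for Player 1

Work:
A strategy strictly dominates another if it gives a strictly higher payoff against every opponent action. Compare each pair of P1's strategies column-by-column:
  A vs B: [1 vs 3, 3 vs 7, 5 vs 5] → A does not strictly dominate B (column X: 1 ≤ 3)
  A vs C: [1 vs 4, 3 vs 3, 5 vs 4] → A does not strictly dominate C (column X: 1 ≤ 4)
  B vs A: [3 vs 1, 7 vs 3, 5 vs 5] → B does not strictly dominate A (column Z: 5 ≤ 5)
  B vs C: [3 vs 4, 7 vs 3, 5 vs 4] → B does not strictly dominate C (column X: 3 ≤ 4)
  C vs A: [4 vs 1, 3 vs 3, 4 vs 5] → C does not strictly dominate A (column Y: 3 ≤ 3)
  C vs B: [4 vs 3, 3 vs 7, 4 vs 5] → C does not strictly dominate B (column Y: 3 ≤ 7)
No single strategy strictly dominates all others → no strictly dominant strategy.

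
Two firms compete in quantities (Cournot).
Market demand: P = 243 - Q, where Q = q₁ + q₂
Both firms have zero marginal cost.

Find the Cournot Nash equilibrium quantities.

q₁* = q₂* = 81.0; P* = 81.0

Work:
Profit: π_i = P·q_i = (a - q_i - q_j)·q_i
FOC: ∂π_i/∂q_i = a - 2q_i - q_j = 0
Reaction function: q_i = (243 - q_j)/2
Symmetry: q* = 243/3 = 81.0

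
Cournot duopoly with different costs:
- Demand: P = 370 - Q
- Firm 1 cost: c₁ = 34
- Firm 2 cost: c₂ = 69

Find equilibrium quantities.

q₁* = 123.67, q₂* = 88.67

Work:
Reaction: q₁ = (370 - 34 - q₂)/2
Reaction: q₂ = (370 - 69 - q₁)/2
Solve simultaneously:
q₁* = (370 - 2×34 + 69)/3 = 123.67
q₂* = (370 - 2×69 + 34)/3 = 88.67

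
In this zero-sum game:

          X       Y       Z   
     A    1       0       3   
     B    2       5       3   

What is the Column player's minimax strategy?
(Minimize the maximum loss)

Column should play X, value = 2

Work:
Column player minimizes Row's maximum payoff:
Column X: max payoff to Row = 2
Column Y: max payoff to Row = 5
Column Z: max payoff to Row = 3
Minimum is 2, achieved by column X.
Minimax strategy: X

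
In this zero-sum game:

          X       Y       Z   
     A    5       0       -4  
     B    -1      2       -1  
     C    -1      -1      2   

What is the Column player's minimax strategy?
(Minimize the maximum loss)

Column should play Y or Z (all achieve the minimum), value = 2

Work:
Column player minimizes Row's maximum payoff:
Column X: max payoff to Row = 5
Column Y: max payoff to Row = 2
Column Z: max payoff to Row = 2
Minimum is 2, achieved by columns Y, Z (tied).
Each of Y or Z is a minimax strategy.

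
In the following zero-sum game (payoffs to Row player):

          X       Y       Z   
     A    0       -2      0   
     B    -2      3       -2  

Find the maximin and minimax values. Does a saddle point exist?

Maximin = -2, Minimax = 0, Saddle: False

Work:
Row minimums: [-2, -2] → maximin = -2
Column maximums: [0, 3, 0] → minimax = 0
No saddle point (maximin ≠ minimax). Mixed strategy needed.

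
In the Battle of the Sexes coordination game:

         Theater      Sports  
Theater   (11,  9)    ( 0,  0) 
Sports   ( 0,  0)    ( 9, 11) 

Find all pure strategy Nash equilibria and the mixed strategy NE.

Pure NE: (Theater, Theater) and (Sports, Sports); Mixed NE: p = 0.55, q = 0.45

Work:
Check pure NE:
(Theater, Theater): (11, 9) - no unilateral deviation beneficial
(Sports, Sports): (9, 11) - no unilateral deviation beneficial
Mixed NE: P1 plays Theater with p = 0.55, P2 plays Theater with q = 0.45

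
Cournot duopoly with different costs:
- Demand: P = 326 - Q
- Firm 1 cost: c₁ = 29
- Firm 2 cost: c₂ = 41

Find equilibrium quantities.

q₁* = 103.0, q₂* = 91.0

Work:
Reaction: q₁ = (326 - 29 - q₂)/2
Reaction: q₂ = (326 - 41 - q₁)/2
Solve simultaneously:
q₁* = (326 - 2×29 + 41)/3 = 103.0
q₂* = (326 - 2×41 + 29)/3 = 91.0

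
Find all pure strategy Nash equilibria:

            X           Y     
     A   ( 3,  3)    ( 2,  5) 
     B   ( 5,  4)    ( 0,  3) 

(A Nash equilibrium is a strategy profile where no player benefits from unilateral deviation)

Nash equilibrium: (A, Y), (B, X)

Work:
Best responses:
  P1 vs X: payoffs [3, 5] → best response B (payoff 5)
  P1 vs Y: payoffs [2, 0] → best response A (payoff 2)
  P2 vs A: payoffs [3, 5] → best response Y (payoff 5)
  P2 vs B: payoffs [4, 3] → best response X (payoff 4)
Mutual best responses: (A,Y), (B,X) → Nash equilibria.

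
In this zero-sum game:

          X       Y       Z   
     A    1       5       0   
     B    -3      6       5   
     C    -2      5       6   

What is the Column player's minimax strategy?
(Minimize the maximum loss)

Column should play X, value = 1

Work:
Column player minimizes Row's maximum payoff:
Column X: max payoff to Row = 1
Column Y: max payoff to Row = 6
Column Z: max payoff to Row = 6
Minimum is 1, achieved by column X.
Minimax strategy: X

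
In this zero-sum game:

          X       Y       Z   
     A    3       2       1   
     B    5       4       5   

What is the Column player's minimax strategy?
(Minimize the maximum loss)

Column should play Y, value = 4

Work:
Column player minimizes Row's maximum payoff:
Column X: max payoff to Row = 5
Column Y: max payoff to Row = 4
Column Z: max payoff to Row = 5
Minimum is 4, achieved by column Y.
Minimax strategy: Y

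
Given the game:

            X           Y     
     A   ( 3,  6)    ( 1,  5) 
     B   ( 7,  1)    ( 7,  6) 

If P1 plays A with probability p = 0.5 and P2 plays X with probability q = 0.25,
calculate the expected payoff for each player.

E[P1] = 4.25, E[P2] = 5.0

Work:
E[P1] = p·q·π₁(A,X) + p·(1-q)·π₁(A,Y) + (1-p)·q·π₁(B,X) + (1-p)·(1-q)·π₁(B,Y)
= 0.5·0.25·3 + 0.5·0.75·1 + 0.5·0.25·7 + 0.5·0.75·7
= 4.25

E[P2] = 5.0 (similar calculation)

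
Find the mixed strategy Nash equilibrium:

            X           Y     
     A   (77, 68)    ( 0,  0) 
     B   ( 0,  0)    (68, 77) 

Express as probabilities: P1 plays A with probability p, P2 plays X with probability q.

p = 0.531, q = 0.469

Work:
Find probabilities that make opponent indifferent:
P2 chooses q to make P1 indifferent between A and B
P1 chooses p to make P2 indifferent between X and Y
Mixed NE: P1 plays (A: 0.531, B: 0.469), P2 plays (X: 0.469, Y: 0.531)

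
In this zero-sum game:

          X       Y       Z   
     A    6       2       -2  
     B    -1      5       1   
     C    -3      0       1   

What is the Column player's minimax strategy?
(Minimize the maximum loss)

Column should play Z, value = 1

Work:
Column player minimizes Row's maximum payoff:
Column X: max payoff to Row = 6
Column Y: max payoff to Row = 5
Column Z: max payoff to Row = 1
Minimum is 1, achieved by column Z.
Minimax strategy: Z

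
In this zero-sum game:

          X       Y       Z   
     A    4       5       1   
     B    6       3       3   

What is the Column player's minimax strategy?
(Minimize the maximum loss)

Column should play Z, value = 3

Work:
Column player minimizes Row's maximum payoff:
Column X: max payoff to Row = 6
Column Y: max payoff to Row = 5
Column Z: max payoff to Row = 3
Minimum is 3, achieved by column Z.
Minimax strategy: Z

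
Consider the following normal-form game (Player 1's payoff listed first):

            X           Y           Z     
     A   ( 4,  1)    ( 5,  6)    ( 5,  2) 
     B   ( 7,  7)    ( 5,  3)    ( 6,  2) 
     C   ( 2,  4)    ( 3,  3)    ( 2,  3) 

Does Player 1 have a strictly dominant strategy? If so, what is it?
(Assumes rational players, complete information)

No strictly dominant strategy exists for Player 1

Work:
A strategy strictly dominates another if it gives a strictly higher payoff against every opponent action. Compare each pair of P1's strategies column-by-column:
  A vs B: [4 vs 7, 5 vs 5, 5 vs 6] → A does not strictly dominate B (column X: 4 ≤ 7)
  A vs C: [4 vs 2, 5 vs 3, 5 vs 2] → A strictly dominates C
  B vs A: [7 vs 4, 5 vs 5, 6 vs 5] → B does not strictly dominate A (column Y: 5 ≤ 5)
  B vs C: [7 vs 2, 5 vs 3, 6 vs 2] → B strictly dominates C
  C vs A: [2 vs 4, 3 vs 5, 2 vs 5] → C does not strictly dominate A (column X: 2 ≤ 4)
  C vs B: [2 vs 7, 3 vs 5, 2 vs 6] → C does not strictly dominate B (column X: 2 ≤ 7)
No single strategy strictly dominates all others → no strictly dominant strategy.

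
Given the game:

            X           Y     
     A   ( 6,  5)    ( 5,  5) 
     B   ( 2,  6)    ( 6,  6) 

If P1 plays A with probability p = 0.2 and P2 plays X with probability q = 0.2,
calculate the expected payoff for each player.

E[P1] = 5.2, E[P2] = 5.8

Work:
E[P1] = p·q·π₁(A,X) + p·(1-q)·π₁(A,Y) + (1-p)·q·π₁(B,X) + (1-p)·(1-q)·π₁(B,Y)
= 0.2·0.2·6 + 0.2·0.8·5 + 0.8·0.2·2 + 0.8·0.8·6
= 5.2

E[P2] = 5.8 (similar calculation)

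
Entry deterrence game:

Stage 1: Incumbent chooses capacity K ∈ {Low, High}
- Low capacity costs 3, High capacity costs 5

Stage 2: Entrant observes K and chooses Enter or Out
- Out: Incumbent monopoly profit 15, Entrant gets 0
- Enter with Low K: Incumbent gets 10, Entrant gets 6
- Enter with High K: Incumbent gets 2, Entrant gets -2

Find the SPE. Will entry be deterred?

SPE: (High, Enter|Low, Out|High); Entry deterred. Incumbent net profit = 10

Work:
After Low K: Entrant enters (6 > 0)
After High K: Entrant stays out (-2 < 0)
Incumbent: Low → 10−3=7, High → 15−5=10
Incumbent chooses High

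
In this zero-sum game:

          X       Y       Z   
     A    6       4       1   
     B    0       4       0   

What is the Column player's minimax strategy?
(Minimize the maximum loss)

Column should play Z, value = 1

Work:
Column player minimizes Row's maximum payoff:
Column X: max payoff to Row = 6
Column Y: max payoff to Row = 4
Column Z: max payoff to Row = 1
Minimum is 1, achieved by column Z.
Minimax strategy: Z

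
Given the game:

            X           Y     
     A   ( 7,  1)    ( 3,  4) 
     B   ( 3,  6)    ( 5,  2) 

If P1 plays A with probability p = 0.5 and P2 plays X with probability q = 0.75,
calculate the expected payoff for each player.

E[P1] = 4.75, E[P2] = 3.375

Work:
E[P1] = p·q·π₁(A,X) + p·(1-q)·π₁(A,Y) + (1-p)·q·π₁(B,X) + (1-p)·(1-q)·π₁(B,Y)
= 0.5·0.75·7 + 0.5·0.25·3 + 0.5·0.75·3 + 0.5·0.25·5
= 4.75

E[P2] = 3.375 (similar calculation)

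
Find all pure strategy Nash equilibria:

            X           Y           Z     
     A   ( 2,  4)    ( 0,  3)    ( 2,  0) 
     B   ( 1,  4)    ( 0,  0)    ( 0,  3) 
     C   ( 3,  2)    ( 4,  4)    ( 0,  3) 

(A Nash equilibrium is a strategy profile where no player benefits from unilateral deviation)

Nash equilibrium: (C, Y)

Work:
Best responses:
  P1 vs X: payoffs [2, 1, 3] → best response C (payoff 3)
  P1 vs Y: payoffs [0, 0, 4] → best response C (payoff 4)
  P1 vs Z: payoffs [2, 0, 0] → best response A (payoff 2)
  P2 vs A: payoffs [4, 3, 0] → best response X (payoff 4)
  P2 vs B: payoffs [4, 0, 3] → best response X (payoff 4)
  P2 vs C: payoffs [2, 4, 3] → best response Y (payoff 4)
Mutual best responses: (C,Y) → Nash equilibria.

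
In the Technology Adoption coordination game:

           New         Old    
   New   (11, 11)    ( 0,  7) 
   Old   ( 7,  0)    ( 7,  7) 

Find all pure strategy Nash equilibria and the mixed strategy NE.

Pure NE: (New, New) and (Old, Old); Mixed NE: p = 0.6364, q = 0.6364

Work:
Check pure NE:
(New, New): (11, 11) - no unilateral deviation beneficial
(Old, Old): (7, 7) - no unilateral deviation beneficial
Mixed NE: P1 plays New with p = 0.6364, P2 plays New with q = 0.6364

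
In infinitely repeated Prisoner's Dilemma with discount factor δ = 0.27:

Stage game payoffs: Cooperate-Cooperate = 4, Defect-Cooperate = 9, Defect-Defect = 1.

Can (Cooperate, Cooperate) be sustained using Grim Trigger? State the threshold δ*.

δ* = 0.625; since δ = 0.27 < 0.625, cooperation cannot be sustained

Work:
For Grim Trigger:
Cooperate forever: 4/(1-δ)
Defect then punished: 9 + 1·δ/(1-δ)
Need: 4/(1-δ) ≥ 9 + 1·δ/(1-δ)
Solving: δ ≥ (T-R)/(T-P) = (9-4)/(9-1) = 0.625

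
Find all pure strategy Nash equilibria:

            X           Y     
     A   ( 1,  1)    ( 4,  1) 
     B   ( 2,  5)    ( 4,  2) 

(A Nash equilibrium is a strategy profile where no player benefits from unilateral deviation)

Nash equilibrium: (A, Y), (B, X)

Work:
Best responses:
  P1 vs X: payoffs [1, 2] → best response B (payoff 2)
  P1 vs Y: payoffs [4, 4] → best response A/B (payoff 4)
  P2 vs A: payoffs [1, 1] → best response X/Y (payoff 1)
  P2 vs B: payoffs [5, 2] → best response X (payoff 5)
Mutual best responses: (A,Y), (B,X) → Nash equilibria.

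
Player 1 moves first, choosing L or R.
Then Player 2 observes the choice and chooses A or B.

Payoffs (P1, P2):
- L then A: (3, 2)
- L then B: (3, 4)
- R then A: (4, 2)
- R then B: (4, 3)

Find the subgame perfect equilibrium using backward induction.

P1 plays R, P2 plays B after L and B after R; Payoff (4, 3)

Work:
Backward induction:
After L: P2 chooses B → P1 gets 3
After R: P2 chooses B → P1 gets 4
P1 chooses R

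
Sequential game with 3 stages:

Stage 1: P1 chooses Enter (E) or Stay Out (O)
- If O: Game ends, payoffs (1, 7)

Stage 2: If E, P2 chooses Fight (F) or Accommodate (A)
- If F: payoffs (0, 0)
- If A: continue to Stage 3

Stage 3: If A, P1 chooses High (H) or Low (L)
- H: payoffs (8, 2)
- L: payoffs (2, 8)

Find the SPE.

SPE: (E, A, H); Outcome (8, 2)

Work:
Stage 3: P1 chooses H (8 vs 2)
Stage 2: P2: F->0, A->2 (anticipating H). Choose A
Stage 1: P1: O->1, E->8 (anticipating A, H). Choose E
SPE path: E -> A -> H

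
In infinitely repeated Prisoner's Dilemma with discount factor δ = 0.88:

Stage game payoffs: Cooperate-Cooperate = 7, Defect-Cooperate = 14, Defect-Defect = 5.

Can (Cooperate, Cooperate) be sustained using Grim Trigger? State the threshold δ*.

δ* = 0.7778; since δ = 0.88 ≥ 0.7778, cooperation can be sustained

Work:
For Grim Trigger:
Cooperate forever: 7/(1-δ)
Defect then punished: 14 + 5·δ/(1-δ)
Need: 7/(1-δ) ≥ 14 + 5·δ/(1-δ)
Solving: δ ≥ (T-R)/(T-P) = (14-7)/(14-5) = 0.7778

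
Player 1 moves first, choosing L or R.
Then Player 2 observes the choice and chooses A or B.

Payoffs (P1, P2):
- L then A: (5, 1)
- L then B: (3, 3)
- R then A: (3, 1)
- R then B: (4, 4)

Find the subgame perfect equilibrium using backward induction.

P1 plays R, P2 plays B after L and B after R; Payoff (4, 4)

Work:
Backward induction:
After L: P2 chooses B → P1 gets 3
After R: P2 chooses B → P1 gets 4
P1 chooses R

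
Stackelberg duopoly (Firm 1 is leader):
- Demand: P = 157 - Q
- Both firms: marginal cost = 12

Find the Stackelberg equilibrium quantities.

q₁* (leader) = 72.5, q₂* (follower) = 36.25

Work:
Follower's reaction: q₂ = (a - c - q₁)/2
Leader substitutes: π₁ = q₁·(a - q₁ - (a-c-q₁)/2 - c)
FOC: q₁* = (157 - 12)/2 = 72.50
Then: q₂* = (157 - 12 - 72.5)/2 = 36.25
Leader has first-mover advantage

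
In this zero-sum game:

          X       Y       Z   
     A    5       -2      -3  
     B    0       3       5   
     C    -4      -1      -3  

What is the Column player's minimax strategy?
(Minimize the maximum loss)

Column should play Y, value = 3

Work:
Column player minimizes Row's maximum payoff:
Column X: max payoff to Row = 5
Column Y: max payoff to Row = 3
Column Z: max payoff to Row = 5
Minimum is 3, achieved by column Y.
Minimax strategy: Y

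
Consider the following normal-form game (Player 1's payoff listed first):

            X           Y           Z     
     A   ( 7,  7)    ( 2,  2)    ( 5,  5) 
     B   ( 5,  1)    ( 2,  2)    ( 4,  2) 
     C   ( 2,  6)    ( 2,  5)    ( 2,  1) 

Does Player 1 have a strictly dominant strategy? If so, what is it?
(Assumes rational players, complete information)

No strictly dominant strategy exists for Player 1

Work:
A strategy strictly dominates another if it gives a strictly higher payoff against every opponent action. Compare each pair of P1's strategies column-by-column:
  A vs B: [7 vs 5, 2 vs 2, 5 vs 4] → A does not strictly dominate B (column Y: 2 ≤ 2)
  A vs C: [7 vs 2, 2 vs 2, 5 vs 2] → A does not strictly dominate C (column Y: 2 ≤ 2)
  B vs A: [5 vs 7, 2 vs 2, 4 vs 5] → B does not strictly dominate A (column X: 5 ≤ 7)
  B vs C: [5 vs 2, 2 vs 2, 4 vs 2] → B does not strictly dominate C (column Y: 2 ≤ 2)
  C vs A: [2 vs 7, 2 vs 2, 2 vs 5] → C does not strictly dominate A (column X: 2 ≤ 7)
  C vs B: [2 vs 5, 2 vs 2, 2 vs 4] → C does not strictly dominate B (column X: 2 ≤ 5)
No single strategy strictly dominates all others → no strictly dominant strategy.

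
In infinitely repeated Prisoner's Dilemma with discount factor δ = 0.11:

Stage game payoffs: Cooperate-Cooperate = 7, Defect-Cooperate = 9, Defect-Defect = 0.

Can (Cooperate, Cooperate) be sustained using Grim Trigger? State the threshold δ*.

δ* = 0.2222; since δ = 0.11 < 0.2222, cooperation cannot be sustained

Work:
For Grim Trigger:
Cooperate forever: 7/(1-δ)
Defect then punished: 9 + 0·δ/(1-δ)
Need: 7/(1-δ) ≥ 9 + 0·δ/(1-δ)
Solving: δ ≥ (T-R)/(T-P) = (9-7)/(9-0) = 0.2222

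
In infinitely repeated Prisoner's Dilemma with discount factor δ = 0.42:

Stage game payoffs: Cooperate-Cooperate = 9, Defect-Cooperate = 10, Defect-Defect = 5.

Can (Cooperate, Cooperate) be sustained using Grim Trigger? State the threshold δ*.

δ* = 0.2; since δ = 0.42 ≥ 0.2, cooperation can be sustained

Work:
For Grim Trigger:
Cooperate forever: 9/(1-δ)
Defect then punished: 10 + 5·δ/(1-δ)
Need: 9/(1-δ) ≥ 10 + 5·δ/(1-δ)
Solving: δ ≥ (T-R)/(T-P) = (10-9)/(10-5) = 0.2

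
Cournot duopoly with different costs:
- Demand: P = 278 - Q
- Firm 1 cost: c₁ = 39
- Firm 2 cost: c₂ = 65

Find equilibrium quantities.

q₁* = 88.33, q₂* = 62.33

Work:
Reaction: q₁ = (278 - 39 - q₂)/2
Reaction: q₂ = (278 - 65 - q₁)/2
Solve simultaneously:
q₁* = (278 - 2×39 + 65)/3 = 88.33
q₂* = (278 - 2×65 + 39)/3 = 62.33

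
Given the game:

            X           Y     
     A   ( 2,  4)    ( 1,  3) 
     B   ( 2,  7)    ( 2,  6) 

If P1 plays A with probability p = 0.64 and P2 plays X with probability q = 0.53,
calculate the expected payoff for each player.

E[P1] = 1.6992, E[P2] = 4.61

Work:
E[P1] = p·q·π₁(A,X) + p·(1-q)·π₁(A,Y) + (1-p)·q·π₁(B,X) + (1-p)·(1-q)·π₁(B,Y)
= 0.64·0.53·2 + 0.64·0.47·1 + 0.36·0.53·2 + 0.36·0.47·2
= 1.6992

E[P2] = 4.61 (similar calculation)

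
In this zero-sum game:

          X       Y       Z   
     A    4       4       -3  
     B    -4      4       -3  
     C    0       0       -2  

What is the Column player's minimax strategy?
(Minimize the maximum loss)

Column should play Z, value = -2

Work:
Column player minimizes Row's maximum payoff:
Column X: max payoff to Row = 4
Column Y: max payoff to Row = 4
Column Z: max payoff to Row = -2
Minimum is -2, achieved by column Z.
Minimax strategy: Z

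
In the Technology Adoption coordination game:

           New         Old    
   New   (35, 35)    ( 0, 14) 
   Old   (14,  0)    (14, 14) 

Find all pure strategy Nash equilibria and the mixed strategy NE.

Pure NE: (New, New) and (Old, Old); Mixed NE: p = 0.4, q = 0.4

Work:
Check pure NE:
(New, New): (35, 35) - no unilateral deviation beneficial
(Old, Old): (14, 14) - no unilateral deviation beneficial
Mixed NE: P1 plays New with p = 0.4, P2 plays New with q = 0.4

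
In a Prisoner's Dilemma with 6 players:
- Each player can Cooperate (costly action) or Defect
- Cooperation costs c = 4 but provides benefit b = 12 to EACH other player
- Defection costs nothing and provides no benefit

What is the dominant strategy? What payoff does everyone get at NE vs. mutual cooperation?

Dominant: Defect; NE payoff = 0; Coop payoff = 56

Work:
Defect dominates (saves cost c = 4, benefit to others is external)
NE: All defect → everyone gets 0
If all cooperate: each receives (5)×12 - 4 = 56
Social dilemma: 56 > 0 but NE gives 0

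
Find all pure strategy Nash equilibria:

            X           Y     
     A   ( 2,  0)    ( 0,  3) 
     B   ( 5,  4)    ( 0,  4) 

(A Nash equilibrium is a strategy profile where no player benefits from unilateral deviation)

Nash equilibrium: (A, Y), (B, X), (B, Y)

Work:
Best responses:
  P1 vs X: payoffs [2, 5] → best response B (payoff 5)
  P1 vs Y: payoffs [0, 0] → best response A/B (payoff 0)
  P2 vs A: payoffs [0, 3] → best response Y (payoff 3)
  P2 vs B: payoffs [4, 4] → best response X/Y (payoff 4)
Mutual best responses: (A,Y), (B,X), (B,Y) → Nash equilibria.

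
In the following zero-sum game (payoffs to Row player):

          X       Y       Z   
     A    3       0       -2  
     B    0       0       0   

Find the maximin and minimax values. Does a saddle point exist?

Maximin = 0, Minimax = 0, Saddle: True

Work:
Row minimums: [-2, 0] → maximin = 0
Column maximums: [3, 0, 0] → minimax = 0
Saddle point exists! Game value = 0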